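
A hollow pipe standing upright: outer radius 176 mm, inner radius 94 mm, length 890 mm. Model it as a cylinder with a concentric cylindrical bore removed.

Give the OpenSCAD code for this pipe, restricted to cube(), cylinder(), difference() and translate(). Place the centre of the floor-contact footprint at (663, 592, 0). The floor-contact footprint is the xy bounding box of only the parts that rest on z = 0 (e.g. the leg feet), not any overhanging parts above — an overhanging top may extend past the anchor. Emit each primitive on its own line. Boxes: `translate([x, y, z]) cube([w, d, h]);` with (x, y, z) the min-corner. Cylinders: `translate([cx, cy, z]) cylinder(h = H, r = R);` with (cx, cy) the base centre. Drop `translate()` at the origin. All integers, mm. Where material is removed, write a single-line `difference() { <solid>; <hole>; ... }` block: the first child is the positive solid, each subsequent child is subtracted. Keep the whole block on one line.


difference() { translate([663, 592, 0]) cylinder(h = 890, r = 176); translate([663, 592, 0]) cylinder(h = 890, r = 94); }


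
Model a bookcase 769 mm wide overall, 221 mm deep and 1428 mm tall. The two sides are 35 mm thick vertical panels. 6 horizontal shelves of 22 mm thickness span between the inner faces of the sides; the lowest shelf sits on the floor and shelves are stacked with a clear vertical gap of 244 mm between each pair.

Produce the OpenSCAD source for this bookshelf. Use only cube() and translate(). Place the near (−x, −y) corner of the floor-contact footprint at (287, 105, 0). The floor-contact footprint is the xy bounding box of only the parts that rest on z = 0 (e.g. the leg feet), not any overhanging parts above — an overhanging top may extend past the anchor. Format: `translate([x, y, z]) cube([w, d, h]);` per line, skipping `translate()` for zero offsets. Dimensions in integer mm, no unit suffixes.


translate([287, 105, 0]) cube([35, 221, 1428]);
translate([1021, 105, 0]) cube([35, 221, 1428]);
translate([322, 105, 0]) cube([699, 221, 22]);
translate([322, 105, 266]) cube([699, 221, 22]);
translate([322, 105, 532]) cube([699, 221, 22]);
translate([322, 105, 798]) cube([699, 221, 22]);
translate([322, 105, 1064]) cube([699, 221, 22]);
translate([322, 105, 1330]) cube([699, 221, 22]);


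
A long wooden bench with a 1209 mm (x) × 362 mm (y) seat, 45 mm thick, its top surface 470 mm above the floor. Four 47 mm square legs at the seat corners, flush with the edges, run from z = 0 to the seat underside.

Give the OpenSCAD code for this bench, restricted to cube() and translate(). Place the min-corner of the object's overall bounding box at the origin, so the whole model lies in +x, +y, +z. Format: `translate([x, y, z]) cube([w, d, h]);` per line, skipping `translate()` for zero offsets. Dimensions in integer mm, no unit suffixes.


translate([0, 0, 425]) cube([1209, 362, 45]);
cube([47, 47, 425]);
translate([0, 315, 0]) cube([47, 47, 425]);
translate([1162, 0, 0]) cube([47, 47, 425]);
translate([1162, 315, 0]) cube([47, 47, 425]);


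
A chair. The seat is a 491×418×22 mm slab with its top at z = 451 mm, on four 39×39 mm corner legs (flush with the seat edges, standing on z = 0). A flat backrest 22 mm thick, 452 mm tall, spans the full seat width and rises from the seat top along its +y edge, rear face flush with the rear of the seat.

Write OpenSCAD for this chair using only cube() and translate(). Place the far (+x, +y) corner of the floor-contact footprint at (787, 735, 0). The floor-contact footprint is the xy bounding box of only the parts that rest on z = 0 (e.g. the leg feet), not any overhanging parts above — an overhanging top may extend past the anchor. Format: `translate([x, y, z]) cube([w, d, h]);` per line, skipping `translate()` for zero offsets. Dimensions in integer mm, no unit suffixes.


translate([296, 317, 429]) cube([491, 418, 22]);
translate([296, 317, 0]) cube([39, 39, 429]);
translate([748, 317, 0]) cube([39, 39, 429]);
translate([296, 696, 0]) cube([39, 39, 429]);
translate([748, 696, 0]) cube([39, 39, 429]);
translate([296, 713, 451]) cube([491, 22, 452]);


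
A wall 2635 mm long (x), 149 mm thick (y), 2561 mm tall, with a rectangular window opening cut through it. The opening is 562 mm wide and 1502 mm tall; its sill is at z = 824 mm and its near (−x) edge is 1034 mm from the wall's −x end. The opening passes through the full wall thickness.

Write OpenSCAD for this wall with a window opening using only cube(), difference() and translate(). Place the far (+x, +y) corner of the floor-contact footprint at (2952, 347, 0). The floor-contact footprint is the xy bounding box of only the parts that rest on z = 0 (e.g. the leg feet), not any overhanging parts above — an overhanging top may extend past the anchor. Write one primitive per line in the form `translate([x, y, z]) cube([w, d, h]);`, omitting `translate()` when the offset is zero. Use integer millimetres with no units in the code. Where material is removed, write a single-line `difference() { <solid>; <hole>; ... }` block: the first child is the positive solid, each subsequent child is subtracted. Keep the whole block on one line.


difference() { translate([317, 198, 0]) cube([2635, 149, 2561]); translate([1351, 198, 824]) cube([562, 149, 1502]); }


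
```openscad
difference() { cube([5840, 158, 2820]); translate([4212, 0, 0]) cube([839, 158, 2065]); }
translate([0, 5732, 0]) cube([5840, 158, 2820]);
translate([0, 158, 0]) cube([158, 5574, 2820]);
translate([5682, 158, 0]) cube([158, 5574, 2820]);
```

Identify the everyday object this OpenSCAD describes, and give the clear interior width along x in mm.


A single room. The interior width is 5524 mm.

Four walls enclosing a rectangle with a door in the front wall — a room. Outside width 5840 minus two 158 mm walls gives 5524 mm.


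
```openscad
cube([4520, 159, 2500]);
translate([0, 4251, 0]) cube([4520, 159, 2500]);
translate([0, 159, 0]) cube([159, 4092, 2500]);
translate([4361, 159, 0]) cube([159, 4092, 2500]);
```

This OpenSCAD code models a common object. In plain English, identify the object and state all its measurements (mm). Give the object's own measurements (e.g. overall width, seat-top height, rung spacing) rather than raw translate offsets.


The wall frame of a small rectangular building: four walls, each 2500 mm tall and 159 mm thick, enclosing a footprint 4520 mm (x) by 4410 mm (y) outside-to-outside, with no floor or roof. The front and back walls (the −y and +y sides) span the full width; the two side walls fit between them.


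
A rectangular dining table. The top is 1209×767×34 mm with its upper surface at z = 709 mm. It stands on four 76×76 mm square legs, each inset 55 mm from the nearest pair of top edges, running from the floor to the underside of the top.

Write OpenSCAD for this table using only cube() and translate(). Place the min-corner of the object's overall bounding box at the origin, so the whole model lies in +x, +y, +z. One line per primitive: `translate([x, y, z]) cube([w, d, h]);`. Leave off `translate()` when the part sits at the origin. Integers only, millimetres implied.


translate([0, 0, 675]) cube([1209, 767, 34]);
translate([55, 55, 0]) cube([76, 76, 675]);
translate([1078, 55, 0]) cube([76, 76, 675]);
translate([55, 636, 0]) cube([76, 76, 675]);
translate([1078, 636, 0]) cube([76, 76, 675]);


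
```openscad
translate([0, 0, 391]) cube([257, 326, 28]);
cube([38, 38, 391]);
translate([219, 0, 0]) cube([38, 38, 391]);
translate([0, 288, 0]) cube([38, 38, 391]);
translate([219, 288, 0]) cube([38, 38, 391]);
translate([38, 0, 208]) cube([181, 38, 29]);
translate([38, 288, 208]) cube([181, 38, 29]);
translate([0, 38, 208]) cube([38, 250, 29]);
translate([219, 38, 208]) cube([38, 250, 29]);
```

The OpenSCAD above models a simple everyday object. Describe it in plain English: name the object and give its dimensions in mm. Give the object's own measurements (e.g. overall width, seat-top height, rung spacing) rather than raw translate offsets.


A simple wooden stool: a rectangular seat 257 mm (x) by 326 mm (y), 28 mm thick, top face at z = 419 mm, on four square legs, each 38×38 mm in cross-section. The legs rest on z = 0, each flush with a corner of the seat. Four stretchers, 38 mm wide and 29 mm tall, connect adjacent legs with their undersides at z = 208 mm, each running between the inner faces of the legs it joins and aligned with the legs' outer faces on the other axis.


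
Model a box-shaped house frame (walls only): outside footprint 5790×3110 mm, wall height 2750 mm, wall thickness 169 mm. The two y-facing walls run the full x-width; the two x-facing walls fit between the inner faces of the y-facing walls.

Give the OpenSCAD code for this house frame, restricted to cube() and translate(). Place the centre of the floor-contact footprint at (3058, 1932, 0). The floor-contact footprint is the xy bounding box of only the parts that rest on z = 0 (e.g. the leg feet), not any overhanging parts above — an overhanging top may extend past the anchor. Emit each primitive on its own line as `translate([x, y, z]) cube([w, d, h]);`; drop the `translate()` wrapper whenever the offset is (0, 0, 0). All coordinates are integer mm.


translate([163, 377, 0]) cube([5790, 169, 2750]);
translate([163, 3318, 0]) cube([5790, 169, 2750]);
translate([163, 546, 0]) cube([169, 2772, 2750]);
translate([5784, 546, 0]) cube([169, 2772, 2750]);


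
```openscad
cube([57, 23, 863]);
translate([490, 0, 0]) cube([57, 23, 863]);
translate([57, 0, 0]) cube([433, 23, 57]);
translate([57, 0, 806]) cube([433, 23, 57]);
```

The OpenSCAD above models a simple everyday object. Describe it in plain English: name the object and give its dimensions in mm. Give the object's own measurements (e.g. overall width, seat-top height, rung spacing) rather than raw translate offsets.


A rectangular picture frame lying in the x–z plane (depth along y). The opening is 433 mm wide (x) by 749 mm tall (z), surrounded by a border 57 mm wide on all four sides. The frame is 23 mm deep and is made of two full-height vertical stiles with two horizontal rails fitted between them.


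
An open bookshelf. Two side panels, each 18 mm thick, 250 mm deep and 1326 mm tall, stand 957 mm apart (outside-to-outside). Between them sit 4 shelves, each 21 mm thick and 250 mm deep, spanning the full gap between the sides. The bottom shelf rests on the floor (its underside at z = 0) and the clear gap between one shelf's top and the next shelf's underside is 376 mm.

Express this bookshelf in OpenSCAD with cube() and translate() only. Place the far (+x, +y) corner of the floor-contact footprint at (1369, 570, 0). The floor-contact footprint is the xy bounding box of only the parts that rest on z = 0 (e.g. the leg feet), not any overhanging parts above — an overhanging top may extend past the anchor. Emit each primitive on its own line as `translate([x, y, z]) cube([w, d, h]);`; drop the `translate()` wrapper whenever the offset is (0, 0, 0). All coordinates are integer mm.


translate([412, 320, 0]) cube([18, 250, 1326]);
translate([1351, 320, 0]) cube([18, 250, 1326]);
translate([430, 320, 0]) cube([921, 250, 21]);
translate([430, 320, 397]) cube([921, 250, 21]);
translate([430, 320, 794]) cube([921, 250, 21]);
translate([430, 320, 1191]) cube([921, 250, 21]);


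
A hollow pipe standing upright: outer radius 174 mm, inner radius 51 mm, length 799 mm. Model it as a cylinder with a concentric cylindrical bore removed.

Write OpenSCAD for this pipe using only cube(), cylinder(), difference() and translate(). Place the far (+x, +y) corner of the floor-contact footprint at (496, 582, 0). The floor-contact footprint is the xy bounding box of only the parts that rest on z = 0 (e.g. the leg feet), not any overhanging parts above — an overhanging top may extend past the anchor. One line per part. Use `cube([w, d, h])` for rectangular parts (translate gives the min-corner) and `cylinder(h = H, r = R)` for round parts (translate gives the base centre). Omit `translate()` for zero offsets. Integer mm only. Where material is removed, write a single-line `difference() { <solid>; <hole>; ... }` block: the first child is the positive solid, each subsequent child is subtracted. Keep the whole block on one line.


difference() { translate([322, 408, 0]) cylinder(h = 799, r = 174); translate([322, 408, 0]) cylinder(h = 799, r = 51); }


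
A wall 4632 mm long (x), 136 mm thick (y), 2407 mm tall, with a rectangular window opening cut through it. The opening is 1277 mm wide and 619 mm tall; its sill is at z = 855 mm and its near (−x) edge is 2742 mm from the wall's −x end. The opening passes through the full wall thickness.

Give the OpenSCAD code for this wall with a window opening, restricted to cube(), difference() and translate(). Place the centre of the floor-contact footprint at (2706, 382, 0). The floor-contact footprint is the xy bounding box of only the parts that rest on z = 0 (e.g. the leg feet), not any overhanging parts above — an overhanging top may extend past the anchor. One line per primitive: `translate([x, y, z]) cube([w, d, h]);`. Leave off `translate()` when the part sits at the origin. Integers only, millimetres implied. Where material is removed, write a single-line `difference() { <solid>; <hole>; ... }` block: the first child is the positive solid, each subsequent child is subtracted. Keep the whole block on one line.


difference() { translate([390, 314, 0]) cube([4632, 136, 2407]); translate([3132, 314, 855]) cube([1277, 136, 619]); }


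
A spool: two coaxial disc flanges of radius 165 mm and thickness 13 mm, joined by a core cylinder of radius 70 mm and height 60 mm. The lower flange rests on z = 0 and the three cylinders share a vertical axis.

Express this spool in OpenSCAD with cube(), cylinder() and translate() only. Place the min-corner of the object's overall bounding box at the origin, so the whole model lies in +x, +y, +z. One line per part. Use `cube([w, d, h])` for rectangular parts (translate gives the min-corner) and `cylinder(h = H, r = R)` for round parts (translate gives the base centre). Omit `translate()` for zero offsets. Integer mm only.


translate([165, 165, 0]) cylinder(h = 13, r = 165);
translate([165, 165, 13]) cylinder(h = 60, r = 70);
translate([165, 165, 73]) cylinder(h = 13, r = 165);


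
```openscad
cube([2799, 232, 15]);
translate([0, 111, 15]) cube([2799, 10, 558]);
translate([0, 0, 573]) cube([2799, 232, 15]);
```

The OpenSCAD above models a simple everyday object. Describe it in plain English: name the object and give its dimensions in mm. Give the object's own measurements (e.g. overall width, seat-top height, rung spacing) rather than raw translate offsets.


An I-beam lying along x, 2799 mm long. Overall section height 588 mm. Two flanges 232 mm wide (y) and 15 mm thick, one on the floor and one at the top; a web 10 mm thick runs between them, centred on the flange width.


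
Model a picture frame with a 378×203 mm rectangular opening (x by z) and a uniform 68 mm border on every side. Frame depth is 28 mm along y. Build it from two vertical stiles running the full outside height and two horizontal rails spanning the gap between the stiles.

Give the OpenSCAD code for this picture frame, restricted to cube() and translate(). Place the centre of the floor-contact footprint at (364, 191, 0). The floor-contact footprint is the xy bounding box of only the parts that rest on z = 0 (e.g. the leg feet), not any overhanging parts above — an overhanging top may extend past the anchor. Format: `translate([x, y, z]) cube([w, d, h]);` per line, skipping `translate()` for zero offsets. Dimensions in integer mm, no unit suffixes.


translate([107, 177, 0]) cube([68, 28, 339]);
translate([553, 177, 0]) cube([68, 28, 339]);
translate([175, 177, 0]) cube([378, 28, 68]);
translate([175, 177, 271]) cube([378, 28, 68]);


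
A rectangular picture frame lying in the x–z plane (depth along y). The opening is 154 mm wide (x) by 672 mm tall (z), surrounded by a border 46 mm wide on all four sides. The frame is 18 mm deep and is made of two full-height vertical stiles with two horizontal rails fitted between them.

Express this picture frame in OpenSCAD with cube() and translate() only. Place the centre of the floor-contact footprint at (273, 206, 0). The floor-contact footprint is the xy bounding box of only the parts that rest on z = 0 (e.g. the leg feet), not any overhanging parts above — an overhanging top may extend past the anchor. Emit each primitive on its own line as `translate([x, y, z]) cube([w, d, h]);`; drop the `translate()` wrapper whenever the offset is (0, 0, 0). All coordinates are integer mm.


translate([150, 197, 0]) cube([46, 18, 764]);
translate([350, 197, 0]) cube([46, 18, 764]);
translate([196, 197, 0]) cube([154, 18, 46]);
translate([196, 197, 718]) cube([154, 18, 46]);


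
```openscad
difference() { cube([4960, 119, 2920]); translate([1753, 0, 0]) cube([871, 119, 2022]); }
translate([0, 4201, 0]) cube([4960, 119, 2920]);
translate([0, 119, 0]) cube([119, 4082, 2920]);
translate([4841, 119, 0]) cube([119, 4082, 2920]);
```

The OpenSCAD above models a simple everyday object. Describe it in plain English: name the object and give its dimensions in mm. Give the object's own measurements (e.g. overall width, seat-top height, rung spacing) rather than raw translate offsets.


A single room: four walls, each 2920 mm tall and 119 mm thick, enclosing an outside footprint 4960×4320 mm (x × y), no floor or roof. The front and back walls (−y and +y sides) run the full x-width; the side walls fit between their inner faces. A door opening 871 mm wide and 2022 mm tall is cut through the front wall from the floor up, its −x edge 1753 mm from the wall's −x end.


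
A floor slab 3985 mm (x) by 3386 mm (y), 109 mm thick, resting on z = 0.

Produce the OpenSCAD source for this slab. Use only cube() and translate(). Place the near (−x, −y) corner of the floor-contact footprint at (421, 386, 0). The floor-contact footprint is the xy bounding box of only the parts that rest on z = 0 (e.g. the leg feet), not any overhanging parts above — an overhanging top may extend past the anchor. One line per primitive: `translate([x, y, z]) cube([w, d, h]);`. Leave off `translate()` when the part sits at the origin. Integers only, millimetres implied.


translate([421, 386, 0]) cube([3985, 3386, 109]);


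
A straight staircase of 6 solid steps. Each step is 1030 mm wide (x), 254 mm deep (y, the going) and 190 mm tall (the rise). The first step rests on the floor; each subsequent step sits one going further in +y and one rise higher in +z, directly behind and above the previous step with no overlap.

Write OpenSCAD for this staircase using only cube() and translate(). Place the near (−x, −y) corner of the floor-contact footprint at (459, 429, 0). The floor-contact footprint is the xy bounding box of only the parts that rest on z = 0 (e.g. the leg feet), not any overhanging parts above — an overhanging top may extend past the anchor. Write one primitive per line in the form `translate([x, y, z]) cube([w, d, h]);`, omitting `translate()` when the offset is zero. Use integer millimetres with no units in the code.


translate([459, 429, 0]) cube([1030, 254, 190]);
translate([459, 683, 190]) cube([1030, 254, 190]);
translate([459, 937, 380]) cube([1030, 254, 190]);
translate([459, 1191, 570]) cube([1030, 254, 190]);
translate([459, 1445, 760]) cube([1030, 254, 190]);
translate([459, 1699, 950]) cube([1030, 254, 190]);


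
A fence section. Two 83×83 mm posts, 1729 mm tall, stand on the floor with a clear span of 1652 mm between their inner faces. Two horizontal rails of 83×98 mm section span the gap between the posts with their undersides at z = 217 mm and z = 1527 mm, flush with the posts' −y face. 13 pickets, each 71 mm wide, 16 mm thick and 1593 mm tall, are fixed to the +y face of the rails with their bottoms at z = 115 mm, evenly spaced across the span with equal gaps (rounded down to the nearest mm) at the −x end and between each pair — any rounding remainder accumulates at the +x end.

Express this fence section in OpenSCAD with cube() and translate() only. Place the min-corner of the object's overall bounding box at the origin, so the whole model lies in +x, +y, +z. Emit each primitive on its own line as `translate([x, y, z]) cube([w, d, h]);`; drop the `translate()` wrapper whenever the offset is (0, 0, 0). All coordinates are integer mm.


cube([83, 83, 1729]);
translate([1735, 0, 0]) cube([83, 83, 1729]);
translate([83, 0, 217]) cube([1652, 83, 98]);
translate([83, 0, 1527]) cube([1652, 83, 98]);
translate([135, 83, 115]) cube([71, 16, 1593]);
translate([258, 83, 115]) cube([71, 16, 1593]);
translate([381, 83, 115]) cube([71, 16, 1593]);
translate([504, 83, 115]) cube([71, 16, 1593]);
translate([627, 83, 115]) cube([71, 16, 1593]);
translate([750, 83, 115]) cube([71, 16, 1593]);
translate([873, 83, 115]) cube([71, 16, 1593]);
translate([996, 83, 115]) cube([71, 16, 1593]);
translate([1119, 83, 115]) cube([71, 16, 1593]);
translate([1242, 83, 115]) cube([71, 16, 1593]);
translate([1365, 83, 115]) cube([71, 16, 1593]);
translate([1488, 83, 115]) cube([71, 16, 1593]);
translate([1611, 83, 115]) cube([71, 16, 1593]);


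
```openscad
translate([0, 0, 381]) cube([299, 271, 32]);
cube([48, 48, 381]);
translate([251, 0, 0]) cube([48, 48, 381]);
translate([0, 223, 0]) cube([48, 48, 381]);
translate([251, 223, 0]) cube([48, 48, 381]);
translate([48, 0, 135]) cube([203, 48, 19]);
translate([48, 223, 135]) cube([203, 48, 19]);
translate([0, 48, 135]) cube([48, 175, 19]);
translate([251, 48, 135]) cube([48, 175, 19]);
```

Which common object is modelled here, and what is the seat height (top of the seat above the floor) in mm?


A stool. The seat height is 413 mm.

A 299×271×32 slab at z = 381 on four corner posts — a stool. The seat top is 381 + 32 = 413 mm.


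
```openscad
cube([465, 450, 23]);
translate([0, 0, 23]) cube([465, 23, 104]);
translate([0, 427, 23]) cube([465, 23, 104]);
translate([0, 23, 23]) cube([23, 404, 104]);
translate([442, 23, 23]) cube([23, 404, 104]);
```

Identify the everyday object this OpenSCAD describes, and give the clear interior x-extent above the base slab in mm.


An open box. The internal width is 419 mm.

A 465×450 base slab with four walls standing on it — an open box. The base is 465 mm wide and the walls are 23 mm thick, so the internal width is 465 − 2 × 23 = 419 mm.


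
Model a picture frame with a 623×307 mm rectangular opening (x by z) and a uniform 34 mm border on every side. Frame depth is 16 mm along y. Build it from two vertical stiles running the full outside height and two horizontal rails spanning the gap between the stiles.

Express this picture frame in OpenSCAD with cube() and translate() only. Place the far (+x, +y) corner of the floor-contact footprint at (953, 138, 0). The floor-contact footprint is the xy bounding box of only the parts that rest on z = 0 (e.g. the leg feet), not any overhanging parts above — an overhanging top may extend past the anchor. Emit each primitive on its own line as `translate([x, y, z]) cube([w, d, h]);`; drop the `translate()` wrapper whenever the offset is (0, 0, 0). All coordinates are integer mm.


translate([262, 122, 0]) cube([34, 16, 375]);
translate([919, 122, 0]) cube([34, 16, 375]);
translate([296, 122, 0]) cube([623, 16, 34]);
translate([296, 122, 341]) cube([623, 16, 34]);


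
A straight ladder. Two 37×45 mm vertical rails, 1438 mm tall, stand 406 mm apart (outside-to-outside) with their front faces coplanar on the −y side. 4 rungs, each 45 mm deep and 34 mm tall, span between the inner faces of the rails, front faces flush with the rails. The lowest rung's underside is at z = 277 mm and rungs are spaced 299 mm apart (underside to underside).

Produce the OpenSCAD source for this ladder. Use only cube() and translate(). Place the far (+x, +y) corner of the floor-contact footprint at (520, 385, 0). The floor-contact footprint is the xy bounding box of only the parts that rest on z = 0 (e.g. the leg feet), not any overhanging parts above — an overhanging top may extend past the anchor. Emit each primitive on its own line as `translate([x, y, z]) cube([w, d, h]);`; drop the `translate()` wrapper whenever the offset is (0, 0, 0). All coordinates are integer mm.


translate([114, 340, 0]) cube([37, 45, 1438]);
translate([483, 340, 0]) cube([37, 45, 1438]);
translate([151, 340, 277]) cube([332, 45, 34]);
translate([151, 340, 576]) cube([332, 45, 34]);
translate([151, 340, 875]) cube([332, 45, 34]);
translate([151, 340, 1174]) cube([332, 45, 34]);


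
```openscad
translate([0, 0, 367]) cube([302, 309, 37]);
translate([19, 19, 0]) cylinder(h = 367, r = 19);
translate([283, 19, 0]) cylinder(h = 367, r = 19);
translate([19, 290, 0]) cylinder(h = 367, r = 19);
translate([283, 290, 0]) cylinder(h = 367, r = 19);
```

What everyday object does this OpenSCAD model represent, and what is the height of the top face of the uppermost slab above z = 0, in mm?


A stool. The seat height is 404 mm.

A 302×309×37 slab at z = 367 on four corner cylinders — a stool. The seat top is 367 + 37 = 404 mm.


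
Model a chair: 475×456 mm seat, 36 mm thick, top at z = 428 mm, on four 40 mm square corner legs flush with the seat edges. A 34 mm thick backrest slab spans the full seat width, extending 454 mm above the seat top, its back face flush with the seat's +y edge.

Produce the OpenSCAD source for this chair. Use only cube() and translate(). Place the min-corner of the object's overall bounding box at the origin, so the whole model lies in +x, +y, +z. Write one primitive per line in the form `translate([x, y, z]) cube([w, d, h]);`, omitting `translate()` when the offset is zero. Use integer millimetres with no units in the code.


translate([0, 0, 392]) cube([475, 456, 36]);
cube([40, 40, 392]);
translate([435, 0, 0]) cube([40, 40, 392]);
translate([0, 416, 0]) cube([40, 40, 392]);
translate([435, 416, 0]) cube([40, 40, 392]);
translate([0, 422, 428]) cube([475, 34, 454]);


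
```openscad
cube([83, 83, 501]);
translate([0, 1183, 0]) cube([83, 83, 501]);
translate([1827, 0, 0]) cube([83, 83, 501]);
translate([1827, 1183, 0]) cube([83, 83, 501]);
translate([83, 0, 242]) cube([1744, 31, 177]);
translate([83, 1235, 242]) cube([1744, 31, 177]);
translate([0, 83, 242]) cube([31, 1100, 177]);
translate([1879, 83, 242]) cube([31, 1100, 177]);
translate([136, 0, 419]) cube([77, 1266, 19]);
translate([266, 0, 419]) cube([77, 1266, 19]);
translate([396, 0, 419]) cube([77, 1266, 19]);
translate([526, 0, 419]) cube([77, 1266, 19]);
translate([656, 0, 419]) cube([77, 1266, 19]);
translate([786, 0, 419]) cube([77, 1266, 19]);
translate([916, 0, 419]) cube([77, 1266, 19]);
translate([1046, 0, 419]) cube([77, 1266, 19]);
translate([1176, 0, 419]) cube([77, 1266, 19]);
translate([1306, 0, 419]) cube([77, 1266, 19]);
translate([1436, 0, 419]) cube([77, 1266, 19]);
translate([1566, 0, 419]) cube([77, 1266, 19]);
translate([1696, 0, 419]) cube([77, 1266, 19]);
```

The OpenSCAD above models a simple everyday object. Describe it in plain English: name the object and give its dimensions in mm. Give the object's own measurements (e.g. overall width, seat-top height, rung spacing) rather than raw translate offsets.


A bed frame 1910 mm long (x) by 1266 mm wide (y). Four 83×83 mm corner posts, 501 mm tall, at the corners of the footprint. Four rails of 31 mm thickness and 177 mm height run between adjacent posts with their undersides at z = 242 mm, their outer faces flush with the outside of the frame (the two x-running rails run between the posts' inner faces; the two y-running rails run between the posts' inner faces). 13 slats, each 77 mm wide (x) and 19 mm thick, lie across the top of the two x-running rails, running the full 1266 mm width of the frame in y; along x they sit between the end posts with a 53 mm gap after the −x posts and between neighbouring slats, leaving 54 mm before the +x posts.


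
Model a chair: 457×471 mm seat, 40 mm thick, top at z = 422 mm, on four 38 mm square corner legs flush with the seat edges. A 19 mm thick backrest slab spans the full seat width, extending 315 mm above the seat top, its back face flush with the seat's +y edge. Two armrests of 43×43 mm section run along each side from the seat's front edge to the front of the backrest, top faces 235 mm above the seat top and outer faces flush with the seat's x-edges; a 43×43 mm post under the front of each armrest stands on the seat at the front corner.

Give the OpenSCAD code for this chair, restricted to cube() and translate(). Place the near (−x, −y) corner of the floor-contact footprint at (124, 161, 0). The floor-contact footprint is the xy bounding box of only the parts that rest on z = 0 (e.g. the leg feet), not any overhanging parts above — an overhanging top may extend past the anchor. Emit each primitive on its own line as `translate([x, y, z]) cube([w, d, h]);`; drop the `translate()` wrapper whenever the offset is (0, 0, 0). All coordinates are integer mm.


translate([124, 161, 382]) cube([457, 471, 40]);
translate([124, 161, 0]) cube([38, 38, 382]);
translate([543, 161, 0]) cube([38, 38, 382]);
translate([124, 594, 0]) cube([38, 38, 382]);
translate([543, 594, 0]) cube([38, 38, 382]);
translate([124, 613, 422]) cube([457, 19, 315]);
translate([124, 161, 614]) cube([43, 452, 43]);
translate([538, 161, 614]) cube([43, 452, 43]);
translate([124, 161, 422]) cube([43, 43, 192]);
translate([538, 161, 422]) cube([43, 43, 192]);


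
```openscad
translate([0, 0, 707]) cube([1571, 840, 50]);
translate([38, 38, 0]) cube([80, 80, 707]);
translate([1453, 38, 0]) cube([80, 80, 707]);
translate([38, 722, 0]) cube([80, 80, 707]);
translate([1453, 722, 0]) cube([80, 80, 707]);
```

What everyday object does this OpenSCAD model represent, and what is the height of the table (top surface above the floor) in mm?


A table. The table height is 757 mm.

A 1571×840×50 slab sits at z = 707 on four 80 mm square posts — a table. The top surface is at 707 + 50 = 757 mm.


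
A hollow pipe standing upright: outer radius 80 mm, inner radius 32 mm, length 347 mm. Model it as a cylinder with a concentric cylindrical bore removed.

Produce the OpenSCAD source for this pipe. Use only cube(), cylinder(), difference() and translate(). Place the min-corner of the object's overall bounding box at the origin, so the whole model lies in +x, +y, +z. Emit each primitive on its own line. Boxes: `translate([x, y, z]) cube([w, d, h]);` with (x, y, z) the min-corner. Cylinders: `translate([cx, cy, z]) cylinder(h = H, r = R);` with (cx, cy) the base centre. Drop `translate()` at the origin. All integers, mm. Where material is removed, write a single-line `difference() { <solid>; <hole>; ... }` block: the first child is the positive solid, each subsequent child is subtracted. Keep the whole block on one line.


difference() { translate([80, 80, 0]) cylinder(h = 347, r = 80); translate([80, 80, 0]) cylinder(h = 347, r = 32); }


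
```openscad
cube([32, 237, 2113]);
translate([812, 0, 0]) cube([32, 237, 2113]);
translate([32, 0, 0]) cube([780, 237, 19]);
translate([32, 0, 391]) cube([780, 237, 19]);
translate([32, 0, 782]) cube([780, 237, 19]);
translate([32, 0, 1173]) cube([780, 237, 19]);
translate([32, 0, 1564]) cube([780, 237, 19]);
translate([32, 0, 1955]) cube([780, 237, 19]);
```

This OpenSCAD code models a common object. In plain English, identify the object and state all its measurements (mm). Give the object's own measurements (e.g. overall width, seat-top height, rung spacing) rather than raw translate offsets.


An open bookshelf. Two side panels, each 32 mm thick, 237 mm deep and 2113 mm tall, stand 844 mm apart (outside-to-outside). Between them sit 6 shelves, each 19 mm thick and 237 mm deep, spanning the full gap between the sides. The bottom shelf rests on the floor (its underside at z = 0) and the clear gap between one shelf's top and the next shelf's underside is 372 mm.


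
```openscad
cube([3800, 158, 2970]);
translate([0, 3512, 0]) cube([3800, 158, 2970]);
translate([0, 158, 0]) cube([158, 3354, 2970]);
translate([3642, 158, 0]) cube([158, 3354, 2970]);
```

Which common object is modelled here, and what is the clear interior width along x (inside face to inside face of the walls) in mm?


A house (or room) frame. The interior width is 3484 mm.

Four 2970 mm walls enclosing a rectangle with no floor or roof — a room or house frame. Outside width is 3800 mm and wall thickness is 158 mm, so the interior width is 3800 − 2 × 158 = 3484 mm.


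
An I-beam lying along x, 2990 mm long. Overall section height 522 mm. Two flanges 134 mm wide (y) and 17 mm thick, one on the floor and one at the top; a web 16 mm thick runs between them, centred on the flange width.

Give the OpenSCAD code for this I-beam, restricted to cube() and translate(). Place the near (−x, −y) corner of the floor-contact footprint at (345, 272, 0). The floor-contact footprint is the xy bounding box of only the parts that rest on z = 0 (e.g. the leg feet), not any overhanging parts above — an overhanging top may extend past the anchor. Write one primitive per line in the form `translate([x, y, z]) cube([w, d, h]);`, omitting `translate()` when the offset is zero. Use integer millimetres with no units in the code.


translate([345, 272, 0]) cube([2990, 134, 17]);
translate([345, 331, 17]) cube([2990, 16, 488]);
translate([345, 272, 505]) cube([2990, 134, 17]);


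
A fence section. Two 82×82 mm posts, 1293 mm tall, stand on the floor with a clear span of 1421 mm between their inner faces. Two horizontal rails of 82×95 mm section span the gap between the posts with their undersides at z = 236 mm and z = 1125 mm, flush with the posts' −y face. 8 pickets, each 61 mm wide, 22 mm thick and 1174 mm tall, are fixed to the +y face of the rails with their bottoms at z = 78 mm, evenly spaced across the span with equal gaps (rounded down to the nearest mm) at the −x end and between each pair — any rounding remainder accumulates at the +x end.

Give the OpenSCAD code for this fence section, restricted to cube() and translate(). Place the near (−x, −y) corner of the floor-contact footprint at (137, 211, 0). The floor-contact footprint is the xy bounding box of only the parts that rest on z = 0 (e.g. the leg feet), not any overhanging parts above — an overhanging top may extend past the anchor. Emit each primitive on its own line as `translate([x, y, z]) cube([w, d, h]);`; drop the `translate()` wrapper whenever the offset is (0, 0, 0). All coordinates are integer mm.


translate([137, 211, 0]) cube([82, 82, 1293]);
translate([1640, 211, 0]) cube([82, 82, 1293]);
translate([219, 211, 236]) cube([1421, 82, 95]);
translate([219, 211, 1125]) cube([1421, 82, 95]);
translate([322, 293, 78]) cube([61, 22, 1174]);
translate([486, 293, 78]) cube([61, 22, 1174]);
translate([650, 293, 78]) cube([61, 22, 1174]);
translate([814, 293, 78]) cube([61, 22, 1174]);
translate([978, 293, 78]) cube([61, 22, 1174]);
translate([1142, 293, 78]) cube([61, 22, 1174]);
translate([1306, 293, 78]) cube([61, 22, 1174]);
translate([1470, 293, 78]) cube([61, 22, 1174]);


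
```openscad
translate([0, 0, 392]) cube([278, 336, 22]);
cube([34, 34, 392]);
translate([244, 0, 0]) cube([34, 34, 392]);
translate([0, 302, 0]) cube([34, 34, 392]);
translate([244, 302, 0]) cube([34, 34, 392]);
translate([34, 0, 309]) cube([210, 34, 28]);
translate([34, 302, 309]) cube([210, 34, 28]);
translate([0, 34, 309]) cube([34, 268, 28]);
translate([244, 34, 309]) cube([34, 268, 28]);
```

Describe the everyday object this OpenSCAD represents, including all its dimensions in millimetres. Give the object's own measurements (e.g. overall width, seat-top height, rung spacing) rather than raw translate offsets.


A simple wooden stool: a rectangular seat 278 mm (x) by 336 mm (y), 22 mm thick, top face at z = 414 mm, on four square legs, each 34×34 mm in cross-section. The legs rest on z = 0, each flush with a corner of the seat. Four stretchers, 34 mm wide and 28 mm tall, connect adjacent legs with their undersides at z = 309 mm, each running between the inner faces of the legs it joins and aligned with the legs' outer faces on the other axis.


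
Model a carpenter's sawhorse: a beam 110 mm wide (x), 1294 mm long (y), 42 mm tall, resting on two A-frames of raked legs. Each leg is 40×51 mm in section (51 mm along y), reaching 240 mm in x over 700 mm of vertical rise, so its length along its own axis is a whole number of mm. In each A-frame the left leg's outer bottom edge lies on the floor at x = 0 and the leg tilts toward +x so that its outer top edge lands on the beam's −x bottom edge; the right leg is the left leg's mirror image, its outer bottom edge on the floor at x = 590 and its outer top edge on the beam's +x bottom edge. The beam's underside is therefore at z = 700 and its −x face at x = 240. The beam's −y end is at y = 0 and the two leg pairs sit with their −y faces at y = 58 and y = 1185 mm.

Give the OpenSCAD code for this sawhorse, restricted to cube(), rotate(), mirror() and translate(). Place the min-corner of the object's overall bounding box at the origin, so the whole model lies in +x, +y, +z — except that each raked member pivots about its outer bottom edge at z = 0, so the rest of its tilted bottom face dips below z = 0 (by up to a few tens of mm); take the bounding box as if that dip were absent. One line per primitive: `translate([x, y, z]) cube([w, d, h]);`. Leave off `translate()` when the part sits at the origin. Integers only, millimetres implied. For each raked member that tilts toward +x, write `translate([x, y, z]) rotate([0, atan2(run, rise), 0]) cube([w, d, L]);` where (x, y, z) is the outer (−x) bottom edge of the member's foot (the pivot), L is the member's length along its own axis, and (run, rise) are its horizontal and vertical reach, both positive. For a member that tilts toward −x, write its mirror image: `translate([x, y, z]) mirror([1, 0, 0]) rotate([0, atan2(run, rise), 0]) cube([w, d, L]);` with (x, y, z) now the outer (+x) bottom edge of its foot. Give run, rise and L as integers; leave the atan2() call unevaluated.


translate([240, 0, 700]) cube([110, 1294, 42]);
translate([0, 58, 0]) rotate([0, atan2(240, 700), 0]) cube([40, 51, 740]);
translate([590, 58, 0]) mirror([1, 0, 0]) rotate([0, atan2(240, 700), 0]) cube([40, 51, 740]);
translate([0, 1185, 0]) rotate([0, atan2(240, 700), 0]) cube([40, 51, 740]);
translate([590, 1185, 0]) mirror([1, 0, 0]) rotate([0, atan2(240, 700), 0]) cube([40, 51, 740]);


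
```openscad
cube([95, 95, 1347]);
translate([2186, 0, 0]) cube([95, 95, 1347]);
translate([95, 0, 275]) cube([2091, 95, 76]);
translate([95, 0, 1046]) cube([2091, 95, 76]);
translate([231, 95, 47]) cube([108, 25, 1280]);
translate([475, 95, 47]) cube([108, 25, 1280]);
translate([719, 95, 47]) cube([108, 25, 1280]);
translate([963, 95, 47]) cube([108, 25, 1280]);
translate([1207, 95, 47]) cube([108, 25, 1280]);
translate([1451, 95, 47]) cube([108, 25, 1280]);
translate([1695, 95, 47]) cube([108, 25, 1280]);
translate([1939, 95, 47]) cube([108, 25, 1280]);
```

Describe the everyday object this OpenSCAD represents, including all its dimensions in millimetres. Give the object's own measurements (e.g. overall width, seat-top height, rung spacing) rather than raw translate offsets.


A fence section. Two 95×95 mm posts, 1347 mm tall, stand on the floor with a clear span of 2091 mm between their inner faces. Two horizontal rails of 95×76 mm section span the gap between the posts with their undersides at z = 275 mm and z = 1046 mm, flush with the posts' −y face. 8 pickets, each 108 mm wide, 25 mm thick and 1280 mm tall, are fixed to the +y face of the rails with their bottoms at z = 47 mm, spaced across the span with a 136 mm gap after the −x post and between neighbouring pickets, with 139 mm left before the +x post.


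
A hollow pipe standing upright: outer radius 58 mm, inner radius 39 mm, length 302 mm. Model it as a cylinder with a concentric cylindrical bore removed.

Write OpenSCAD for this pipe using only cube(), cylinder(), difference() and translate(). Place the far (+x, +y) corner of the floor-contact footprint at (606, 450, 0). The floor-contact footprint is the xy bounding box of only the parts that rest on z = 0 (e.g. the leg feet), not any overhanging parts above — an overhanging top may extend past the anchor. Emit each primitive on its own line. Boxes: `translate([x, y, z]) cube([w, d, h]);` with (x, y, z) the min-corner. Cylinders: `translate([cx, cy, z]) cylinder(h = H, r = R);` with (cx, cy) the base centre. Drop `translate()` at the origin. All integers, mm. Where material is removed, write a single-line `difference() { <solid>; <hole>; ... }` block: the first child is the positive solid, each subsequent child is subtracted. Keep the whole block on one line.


difference() { translate([548, 392, 0]) cylinder(h = 302, r = 58); translate([548, 392, 0]) cylinder(h = 302, r = 39); }
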